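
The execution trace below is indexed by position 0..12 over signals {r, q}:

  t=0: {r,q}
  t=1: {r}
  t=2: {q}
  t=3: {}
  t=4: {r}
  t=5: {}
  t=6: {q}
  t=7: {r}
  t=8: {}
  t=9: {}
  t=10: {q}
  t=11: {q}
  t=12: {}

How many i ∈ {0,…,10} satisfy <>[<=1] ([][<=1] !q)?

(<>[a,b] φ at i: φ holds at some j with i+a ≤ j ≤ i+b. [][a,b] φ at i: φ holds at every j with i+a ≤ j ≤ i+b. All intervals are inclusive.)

Evaluate at each i in [0,10]:
  i=0: ✗ (none in [0,1])
  i=1: ✗ (none in [1,2])
  i=2: ✓ (witness j=3)
  i=3: ✓ (witness j=3)
  i=4: ✓ (witness j=4)
  i=5: ✗ (none in [5,6])
  i=6: ✓ (witness j=7)
  i=7: ✓ (witness j=7)
  i=8: ✓ (witness j=8)
  i=9: ✗ (none in [9,10])
  i=10: ✗ (none in [10,11])
Positions where it holds: {2, 3, 4, 6, 7, 8} → 6.

6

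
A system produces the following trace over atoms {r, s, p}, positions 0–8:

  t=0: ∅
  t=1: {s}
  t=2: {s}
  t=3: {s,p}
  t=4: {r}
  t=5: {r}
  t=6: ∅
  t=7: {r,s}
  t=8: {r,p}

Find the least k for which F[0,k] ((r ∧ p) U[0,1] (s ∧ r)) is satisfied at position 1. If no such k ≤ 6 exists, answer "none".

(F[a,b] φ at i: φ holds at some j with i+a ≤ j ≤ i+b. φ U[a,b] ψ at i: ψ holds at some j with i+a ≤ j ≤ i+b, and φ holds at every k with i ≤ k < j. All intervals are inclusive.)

Scan j = 1,2,… for ((r ∧ p) U[0,1] (s ∧ r)):
  j=1: fails
  j=2: fails
  j=3: fails
  j=4: fails
  j=5: fails
  j=6: fails
  j=7: holds
First hit at j=7, so smallest k = 7-1 = 6.

6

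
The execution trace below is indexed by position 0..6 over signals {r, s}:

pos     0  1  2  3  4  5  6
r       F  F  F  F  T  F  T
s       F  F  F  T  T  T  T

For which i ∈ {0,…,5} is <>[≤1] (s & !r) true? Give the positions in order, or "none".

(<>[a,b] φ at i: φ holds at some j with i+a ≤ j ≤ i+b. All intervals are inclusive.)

Evaluate at each i in [0,5]:
  i=0: ✗ (none in [0,1])
  i=1: ✗ (none in [1,2])
  i=2: ✓ (witness j=3)
  i=3: ✓ (witness j=3)
  i=4: ✓ (witness j=5)
  i=5: ✓ (witness j=5)

2, 3, 4, 5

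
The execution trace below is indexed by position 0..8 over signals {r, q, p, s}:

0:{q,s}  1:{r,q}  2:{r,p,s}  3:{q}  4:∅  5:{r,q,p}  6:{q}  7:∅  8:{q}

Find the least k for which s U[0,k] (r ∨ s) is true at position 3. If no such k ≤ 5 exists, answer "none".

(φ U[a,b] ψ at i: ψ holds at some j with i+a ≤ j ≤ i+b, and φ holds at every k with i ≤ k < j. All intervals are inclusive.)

Need earliest j ≥ 3 with (r ∨ s), and s at every k in [3,j-1].
  j=3: rhs fails.
  j=4: rhs fails.
  j=5: rhs holds but lhs fails at k=3.
  j=6: rhs fails.
  j=7: rhs fails.
  j=8: rhs fails.
No witness within the range → none.

none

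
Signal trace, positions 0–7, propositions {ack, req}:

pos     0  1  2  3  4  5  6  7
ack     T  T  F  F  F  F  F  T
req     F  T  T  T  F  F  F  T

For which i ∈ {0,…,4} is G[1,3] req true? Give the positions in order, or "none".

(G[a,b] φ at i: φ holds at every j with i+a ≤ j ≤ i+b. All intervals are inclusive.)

Evaluate at each i in [0,4]:
  i=0: ✓ (all of [1,3])
  i=1: ✗ (fails at j=4)
  i=2: ✗ (fails at j=4)
  i=3: ✗ (fails at j=4)
  i=4: ✗ (fails at j=5)

0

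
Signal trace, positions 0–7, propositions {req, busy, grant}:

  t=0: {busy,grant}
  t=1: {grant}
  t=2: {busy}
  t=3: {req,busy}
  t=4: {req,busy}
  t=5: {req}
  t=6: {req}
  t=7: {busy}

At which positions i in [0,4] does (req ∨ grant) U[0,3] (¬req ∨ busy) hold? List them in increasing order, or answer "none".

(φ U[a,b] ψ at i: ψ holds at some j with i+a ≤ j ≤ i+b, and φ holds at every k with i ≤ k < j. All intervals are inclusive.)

Evaluate at each i in [0,4]:
  i=0: ✓ (rhs at j=0)
  i=1: ✓ (rhs at j=1)
  i=2: ✓ (rhs at j=2)
  i=3: ✓ (rhs at j=3)
  i=4: ✓ (rhs at j=4)

0, 1, 2, 3, 4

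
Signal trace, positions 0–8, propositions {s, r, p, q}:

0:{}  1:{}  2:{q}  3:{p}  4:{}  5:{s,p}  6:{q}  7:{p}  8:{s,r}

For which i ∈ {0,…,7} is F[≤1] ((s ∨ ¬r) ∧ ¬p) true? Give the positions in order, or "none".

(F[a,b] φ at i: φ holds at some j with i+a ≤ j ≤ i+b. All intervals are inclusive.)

Evaluate at each i in [0,7]:
  i=0: ✓ (witness j=0)
  i=1: ✓ (witness j=1)
  i=2: ✓ (witness j=2)
  i=3: ✓ (witness j=4)
  i=4: ✓ (witness j=4)
  i=5: ✓ (witness j=6)
  i=6: ✓ (witness j=6)
  i=7: ✓ (witness j=8)

0, 1, 2, 3, 4, 5, 6, 7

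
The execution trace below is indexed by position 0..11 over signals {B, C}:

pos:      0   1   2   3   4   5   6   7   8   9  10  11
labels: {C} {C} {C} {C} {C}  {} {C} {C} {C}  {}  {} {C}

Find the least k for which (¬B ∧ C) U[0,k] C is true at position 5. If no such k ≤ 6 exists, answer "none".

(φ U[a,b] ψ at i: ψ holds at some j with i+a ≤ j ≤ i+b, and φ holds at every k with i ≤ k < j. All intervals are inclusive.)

none

Need earliest j ≥ 5 with C, and (¬B ∧ C) at every k in [5,j-1].
  j=5: rhs fails.
  j=6: rhs holds but lhs fails at k=5.
  j=7: rhs holds but lhs fails at k=5.
  j=8: rhs holds but lhs fails at k=5.
  j=9: rhs fails.
  j=10: rhs fails.
  j=11: rhs holds but lhs fails at k=5.
No witness within the range → none.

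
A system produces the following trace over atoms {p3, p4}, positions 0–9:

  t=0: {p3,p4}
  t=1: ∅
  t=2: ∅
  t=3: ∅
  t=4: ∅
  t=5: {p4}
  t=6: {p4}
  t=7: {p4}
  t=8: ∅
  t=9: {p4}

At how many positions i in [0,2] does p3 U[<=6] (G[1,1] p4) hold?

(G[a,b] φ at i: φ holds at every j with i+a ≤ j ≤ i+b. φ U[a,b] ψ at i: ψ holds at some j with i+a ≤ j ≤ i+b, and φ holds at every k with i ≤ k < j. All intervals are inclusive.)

Evaluate at each i in [0,2]:
  i=0: ✗ (lhs fails at k=1 before rhs at j=4)
  i=1: ✗ (lhs fails at k=1 before rhs at j=4)
  i=2: ✗ (lhs fails at k=2 before rhs at j=4)
Positions where it holds: {} → 0.

0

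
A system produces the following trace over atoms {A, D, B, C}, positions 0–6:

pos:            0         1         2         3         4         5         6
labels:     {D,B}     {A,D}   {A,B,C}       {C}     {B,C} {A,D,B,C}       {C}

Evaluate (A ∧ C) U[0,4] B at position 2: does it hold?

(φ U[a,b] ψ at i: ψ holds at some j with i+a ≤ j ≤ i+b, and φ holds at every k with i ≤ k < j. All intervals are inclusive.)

Holds

Need some j in [2,6] with B, and (A ∧ C) at every k in [2,j-1].
  j=2: B holds; no prefix to check → satisfied.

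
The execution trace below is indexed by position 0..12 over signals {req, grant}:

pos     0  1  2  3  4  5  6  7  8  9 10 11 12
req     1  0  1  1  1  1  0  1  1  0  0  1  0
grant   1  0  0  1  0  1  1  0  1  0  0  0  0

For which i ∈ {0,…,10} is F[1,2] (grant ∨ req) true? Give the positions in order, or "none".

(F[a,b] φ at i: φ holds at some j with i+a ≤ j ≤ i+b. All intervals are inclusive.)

0, 1, 2, 3, 4, 5, 6, 7, 9, 10

Evaluate at each i in [0,10]:
  i=0: ✓ (witness j=2)
  i=1: ✓ (witness j=2)
  i=2: ✓ (witness j=3)
  i=3: ✓ (witness j=4)
  i=4: ✓ (witness j=5)
  i=5: ✓ (witness j=6)
  i=6: ✓ (witness j=7)
  i=7: ✓ (witness j=8)
  i=8: ✗ (none in [9,10])
  i=9: ✓ (witness j=11)
  i=10: ✓ (witness j=11)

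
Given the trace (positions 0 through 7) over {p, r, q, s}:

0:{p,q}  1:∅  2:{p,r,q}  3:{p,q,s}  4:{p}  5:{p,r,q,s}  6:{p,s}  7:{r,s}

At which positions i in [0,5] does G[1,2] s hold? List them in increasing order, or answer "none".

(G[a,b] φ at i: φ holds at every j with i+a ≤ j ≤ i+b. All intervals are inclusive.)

Evaluate at each i in [0,5]:
  i=0: ✗ (fails at j=1)
  i=1: ✗ (fails at j=2)
  i=2: ✗ (fails at j=4)
  i=3: ✗ (fails at j=4)
  i=4: ✓ (all of [5,6])
  i=5: ✓ (all of [6,7])

4, 5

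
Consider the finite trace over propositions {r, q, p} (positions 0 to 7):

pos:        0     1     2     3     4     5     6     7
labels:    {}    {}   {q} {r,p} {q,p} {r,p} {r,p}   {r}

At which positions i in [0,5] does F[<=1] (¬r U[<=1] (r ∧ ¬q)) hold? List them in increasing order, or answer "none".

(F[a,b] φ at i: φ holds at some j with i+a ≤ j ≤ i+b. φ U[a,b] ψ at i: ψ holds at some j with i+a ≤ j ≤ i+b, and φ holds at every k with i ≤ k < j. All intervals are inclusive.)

Evaluate at each i in [0,5]:
  i=0: ✗ (none in [0,1])
  i=1: ✓ (witness j=2)
  i=2: ✓ (witness j=2)
  i=3: ✓ (witness j=3)
  i=4: ✓ (witness j=4)
  i=5: ✓ (witness j=5)

1, 2, 3, 4, 5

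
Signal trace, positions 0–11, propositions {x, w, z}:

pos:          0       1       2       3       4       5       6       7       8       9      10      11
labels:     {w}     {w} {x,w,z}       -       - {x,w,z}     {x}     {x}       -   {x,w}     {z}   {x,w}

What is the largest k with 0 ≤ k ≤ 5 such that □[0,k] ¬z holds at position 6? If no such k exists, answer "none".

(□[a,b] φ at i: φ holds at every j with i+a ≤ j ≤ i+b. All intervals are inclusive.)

3

¬z must hold from j=6 onward; find where it first fails.
  j=6: holds
  j=7: holds
  j=8: holds
  j=9: holds
  j=10: fails
Holds on [6,9], so largest k = 3.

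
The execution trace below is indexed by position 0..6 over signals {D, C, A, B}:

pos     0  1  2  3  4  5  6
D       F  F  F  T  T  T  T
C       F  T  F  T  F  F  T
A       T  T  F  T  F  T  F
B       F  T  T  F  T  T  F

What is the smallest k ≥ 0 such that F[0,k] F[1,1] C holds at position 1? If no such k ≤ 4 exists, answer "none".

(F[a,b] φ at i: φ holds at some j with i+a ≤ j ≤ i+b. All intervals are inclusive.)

1

Scan j = 1,2,… for F[1,1] C:
  j=1: fails
  j=2: holds
First hit at j=2, so smallest k = 2-1 = 1.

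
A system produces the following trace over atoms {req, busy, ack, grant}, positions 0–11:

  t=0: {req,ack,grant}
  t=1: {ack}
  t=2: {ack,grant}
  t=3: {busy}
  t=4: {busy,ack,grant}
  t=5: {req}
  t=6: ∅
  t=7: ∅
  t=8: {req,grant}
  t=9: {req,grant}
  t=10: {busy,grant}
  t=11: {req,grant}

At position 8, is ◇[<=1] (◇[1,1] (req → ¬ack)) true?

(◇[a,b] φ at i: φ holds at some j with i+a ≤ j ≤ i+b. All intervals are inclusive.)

Check ◇[1,1] (req → ¬ack) at each j in [8,9]:
  j=8: holds (witness at 9)
  j=9: holds (witness at 10)
Found at j=8 → formula holds.

True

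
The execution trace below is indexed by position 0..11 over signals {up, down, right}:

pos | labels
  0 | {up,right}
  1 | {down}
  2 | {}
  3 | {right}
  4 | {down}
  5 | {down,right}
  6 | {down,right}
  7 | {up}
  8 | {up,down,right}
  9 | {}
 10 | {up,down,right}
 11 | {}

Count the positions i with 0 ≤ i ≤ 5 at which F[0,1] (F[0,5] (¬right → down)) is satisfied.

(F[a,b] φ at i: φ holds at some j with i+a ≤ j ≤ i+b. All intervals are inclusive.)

Evaluate at each i in [0,5]:
  i=0: ✓ (witness j=0)
  i=1: ✓ (witness j=1)
  i=2: ✓ (witness j=2)
  i=3: ✓ (witness j=3)
  i=4: ✓ (witness j=4)
  i=5: ✓ (witness j=5)
Positions where it holds: {0, 1, 2, 3, 4, 5} → 6.

6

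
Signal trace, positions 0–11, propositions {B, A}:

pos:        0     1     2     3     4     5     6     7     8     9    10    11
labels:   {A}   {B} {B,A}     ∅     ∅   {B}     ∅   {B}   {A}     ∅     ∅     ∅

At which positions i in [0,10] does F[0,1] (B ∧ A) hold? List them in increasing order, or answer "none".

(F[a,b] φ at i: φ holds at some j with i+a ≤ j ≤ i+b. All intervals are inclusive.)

1, 2

Evaluate at each i in [0,10]:
  i=0: ✗ (none in [0,1])
  i=1: ✓ (witness j=2)
  i=2: ✓ (witness j=2)
  i=3: ✗ (none in [3,4])
  i=4: ✗ (none in [4,5])
  i=5: ✗ (none in [5,6])
  i=6: ✗ (none in [6,7])
  i=7: ✗ (none in [7,8])
  i=8: ✗ (none in [8,9])
  i=9: ✗ (none in [9,10])
  i=10: ✗ (none in [10,11])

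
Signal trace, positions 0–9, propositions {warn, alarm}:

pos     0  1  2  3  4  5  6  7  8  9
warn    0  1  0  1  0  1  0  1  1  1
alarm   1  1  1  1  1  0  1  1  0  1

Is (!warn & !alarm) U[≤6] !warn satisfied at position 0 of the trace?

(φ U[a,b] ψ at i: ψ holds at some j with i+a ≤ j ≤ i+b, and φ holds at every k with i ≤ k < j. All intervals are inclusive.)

Yes

Need some j in [0,6] with !warn, and (!warn & !alarm) at every k in [0,j-1].
  j=0: !warn holds; no prefix to check → satisfied.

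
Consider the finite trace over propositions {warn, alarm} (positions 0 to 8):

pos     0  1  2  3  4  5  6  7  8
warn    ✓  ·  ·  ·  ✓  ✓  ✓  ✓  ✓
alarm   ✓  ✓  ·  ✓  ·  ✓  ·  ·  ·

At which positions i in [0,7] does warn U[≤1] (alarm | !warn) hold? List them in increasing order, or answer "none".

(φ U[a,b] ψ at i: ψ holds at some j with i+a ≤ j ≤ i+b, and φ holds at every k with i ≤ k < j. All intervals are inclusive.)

0, 1, 2, 3, 4, 5

Evaluate at each i in [0,7]:
  i=0: ✓ (rhs at j=0)
  i=1: ✓ (rhs at j=1)
  i=2: ✓ (rhs at j=2)
  i=3: ✓ (rhs at j=3)
  i=4: ✓ (rhs at j=5; lhs holds on [4,4])
  i=5: ✓ (rhs at j=5)
  i=6: ✗ (no rhs in [6,7])
  i=7: ✗ (no rhs in [7,8])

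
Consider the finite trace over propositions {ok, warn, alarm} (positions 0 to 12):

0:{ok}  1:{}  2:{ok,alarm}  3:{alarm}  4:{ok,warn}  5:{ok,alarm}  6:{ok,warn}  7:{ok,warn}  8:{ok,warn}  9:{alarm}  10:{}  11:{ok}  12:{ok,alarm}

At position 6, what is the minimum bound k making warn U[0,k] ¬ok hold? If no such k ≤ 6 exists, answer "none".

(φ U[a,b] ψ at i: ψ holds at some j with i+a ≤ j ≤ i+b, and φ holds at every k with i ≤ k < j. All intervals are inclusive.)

3

Need earliest j ≥ 6 with ¬ok, and warn at every k in [6,j-1].
  j=6: rhs fails.
  j=7: rhs fails.
  j=8: rhs fails.
  j=9: rhs holds; lhs holds on [6,8]. k = 3.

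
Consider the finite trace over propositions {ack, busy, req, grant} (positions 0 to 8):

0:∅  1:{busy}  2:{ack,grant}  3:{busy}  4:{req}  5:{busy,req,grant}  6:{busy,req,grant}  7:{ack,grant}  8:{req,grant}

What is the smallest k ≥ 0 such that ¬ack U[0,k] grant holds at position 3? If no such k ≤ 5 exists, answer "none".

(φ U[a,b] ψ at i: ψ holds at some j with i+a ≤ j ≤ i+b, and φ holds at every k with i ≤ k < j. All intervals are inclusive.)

2

Need earliest j ≥ 3 with grant, and ¬ack at every k in [3,j-1].
  j=3: rhs fails.
  j=4: rhs fails.
  j=5: rhs holds; lhs holds on [3,4]. k = 2.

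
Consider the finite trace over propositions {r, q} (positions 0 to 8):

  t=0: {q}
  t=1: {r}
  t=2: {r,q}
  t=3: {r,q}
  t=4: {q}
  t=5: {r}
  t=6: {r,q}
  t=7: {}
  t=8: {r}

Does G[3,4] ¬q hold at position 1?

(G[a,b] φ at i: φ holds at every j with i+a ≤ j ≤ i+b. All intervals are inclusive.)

Does not hold

Check ¬q at every j in [4,5]:
  j=4: false
  j=5: true
Fails at j=4 → formula fails.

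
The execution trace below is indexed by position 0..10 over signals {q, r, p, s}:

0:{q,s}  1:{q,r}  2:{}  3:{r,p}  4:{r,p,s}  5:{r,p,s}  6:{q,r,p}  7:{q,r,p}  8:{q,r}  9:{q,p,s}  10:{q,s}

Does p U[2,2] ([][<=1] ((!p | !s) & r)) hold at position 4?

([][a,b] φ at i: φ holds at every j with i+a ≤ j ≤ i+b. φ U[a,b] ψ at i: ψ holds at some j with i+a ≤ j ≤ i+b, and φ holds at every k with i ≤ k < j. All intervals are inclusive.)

Holds

Need some j in [6,6] with [][<=1] ((!p | !s) & r), and p at every k in [4,j-1].
  j=6: [][<=1] ((!p | !s) & r) holds; p holds at every k in [4,5] → satisfied.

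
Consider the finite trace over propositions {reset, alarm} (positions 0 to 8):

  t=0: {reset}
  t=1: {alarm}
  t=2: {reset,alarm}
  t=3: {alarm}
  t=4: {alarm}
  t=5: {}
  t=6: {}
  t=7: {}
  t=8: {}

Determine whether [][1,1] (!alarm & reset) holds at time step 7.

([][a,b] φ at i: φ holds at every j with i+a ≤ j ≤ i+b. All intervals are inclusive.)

False

Check (!alarm & reset) at every j in [8,8]:
  j=8: false
Fails at j=8 → formula fails.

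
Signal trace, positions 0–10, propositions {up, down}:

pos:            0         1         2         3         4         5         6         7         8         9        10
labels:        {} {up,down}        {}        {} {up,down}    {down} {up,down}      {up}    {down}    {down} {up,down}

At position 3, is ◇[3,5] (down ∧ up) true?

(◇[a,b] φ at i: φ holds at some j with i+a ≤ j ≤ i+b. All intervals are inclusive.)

True

Check (down ∧ up) at each j in [6,8]:
  j=6: true
  j=7: false
  j=8: false
Found at j=6 → formula holds.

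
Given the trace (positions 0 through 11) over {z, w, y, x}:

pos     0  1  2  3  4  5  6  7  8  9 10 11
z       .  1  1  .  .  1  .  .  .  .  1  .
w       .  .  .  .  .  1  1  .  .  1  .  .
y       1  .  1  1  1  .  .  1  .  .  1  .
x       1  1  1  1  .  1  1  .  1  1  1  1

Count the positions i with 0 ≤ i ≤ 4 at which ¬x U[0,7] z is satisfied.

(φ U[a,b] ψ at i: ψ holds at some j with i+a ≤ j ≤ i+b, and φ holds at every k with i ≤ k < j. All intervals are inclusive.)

Evaluate at each i in [0,4]:
  i=0: ✗ (lhs fails at k=0 before rhs at j=1)
  i=1: ✓ (rhs at j=1)
  i=2: ✓ (rhs at j=2)
  i=3: ✗ (lhs fails at k=3 before rhs at j=5)
  i=4: ✓ (rhs at j=5; lhs holds on [4,4])
Positions where it holds: {1, 2, 4} → 3.

3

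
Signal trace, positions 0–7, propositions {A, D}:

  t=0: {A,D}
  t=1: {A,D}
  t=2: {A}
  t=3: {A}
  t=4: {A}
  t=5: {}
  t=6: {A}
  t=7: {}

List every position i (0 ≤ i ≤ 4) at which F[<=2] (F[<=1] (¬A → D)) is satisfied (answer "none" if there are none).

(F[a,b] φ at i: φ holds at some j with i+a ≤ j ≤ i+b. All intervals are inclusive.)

Evaluate at each i in [0,4]:
  i=0: ✓ (witness j=0)
  i=1: ✓ (witness j=1)
  i=2: ✓ (witness j=2)
  i=3: ✓ (witness j=3)
  i=4: ✓ (witness j=4)

0, 1, 2, 3, 4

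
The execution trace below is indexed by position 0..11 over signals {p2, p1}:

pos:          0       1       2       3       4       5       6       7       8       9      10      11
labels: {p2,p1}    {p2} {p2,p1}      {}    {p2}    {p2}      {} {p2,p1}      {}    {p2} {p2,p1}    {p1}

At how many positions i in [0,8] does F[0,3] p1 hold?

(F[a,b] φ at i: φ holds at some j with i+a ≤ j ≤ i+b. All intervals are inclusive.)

8

Evaluate at each i in [0,8]:
  i=0: ✓ (witness j=0)
  i=1: ✓ (witness j=2)
  i=2: ✓ (witness j=2)
  i=3: ✗ (none in [3,6])
  i=4: ✓ (witness j=7)
  i=5: ✓ (witness j=7)
  i=6: ✓ (witness j=7)
  i=7: ✓ (witness j=7)
  i=8: ✓ (witness j=10)
Positions where it holds: {0, 1, 2, 4, 5, 6, 7, 8} → 8.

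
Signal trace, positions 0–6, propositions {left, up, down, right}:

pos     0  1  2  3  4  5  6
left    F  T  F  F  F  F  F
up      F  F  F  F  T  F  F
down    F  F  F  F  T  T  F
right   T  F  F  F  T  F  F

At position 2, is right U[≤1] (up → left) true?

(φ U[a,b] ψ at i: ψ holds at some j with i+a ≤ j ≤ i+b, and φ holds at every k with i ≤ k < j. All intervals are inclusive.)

Need some j in [2,3] with (up → left), and right at every k in [2,j-1].
  j=2: (up → left) holds; no prefix to check → satisfied.

Yes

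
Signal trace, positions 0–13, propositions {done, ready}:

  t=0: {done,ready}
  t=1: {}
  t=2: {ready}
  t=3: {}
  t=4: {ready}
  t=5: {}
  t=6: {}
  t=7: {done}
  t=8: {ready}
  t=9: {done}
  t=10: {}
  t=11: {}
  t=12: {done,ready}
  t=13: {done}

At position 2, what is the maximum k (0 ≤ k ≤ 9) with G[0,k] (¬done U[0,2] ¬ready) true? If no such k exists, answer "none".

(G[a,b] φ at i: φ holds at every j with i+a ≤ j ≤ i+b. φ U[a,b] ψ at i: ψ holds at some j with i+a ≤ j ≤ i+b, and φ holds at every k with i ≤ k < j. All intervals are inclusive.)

9

(¬done U[0,2] ¬ready) must hold from j=2 onward; find where it first fails.
  j=2: holds
  j=3: holds
  j=4: holds
  j=5: holds
  j=6: holds
  j=7: holds
  j=8: holds
  j=9: holds
  j=10: holds
  j=11: holds
Holds through j=11; largest k = 9.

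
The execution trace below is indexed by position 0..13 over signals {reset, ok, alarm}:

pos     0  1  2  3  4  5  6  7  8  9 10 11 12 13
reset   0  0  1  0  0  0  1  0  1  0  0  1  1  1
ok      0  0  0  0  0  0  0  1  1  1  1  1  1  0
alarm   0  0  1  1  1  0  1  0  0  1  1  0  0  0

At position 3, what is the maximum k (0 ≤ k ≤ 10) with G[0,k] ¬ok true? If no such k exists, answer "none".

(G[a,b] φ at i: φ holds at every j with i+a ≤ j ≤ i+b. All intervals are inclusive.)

¬ok must hold from j=3 onward; find where it first fails.
  j=3: holds
  j=4: holds
  j=5: holds
  j=6: holds
  j=7: fails
Holds on [3,6], so largest k = 3.

3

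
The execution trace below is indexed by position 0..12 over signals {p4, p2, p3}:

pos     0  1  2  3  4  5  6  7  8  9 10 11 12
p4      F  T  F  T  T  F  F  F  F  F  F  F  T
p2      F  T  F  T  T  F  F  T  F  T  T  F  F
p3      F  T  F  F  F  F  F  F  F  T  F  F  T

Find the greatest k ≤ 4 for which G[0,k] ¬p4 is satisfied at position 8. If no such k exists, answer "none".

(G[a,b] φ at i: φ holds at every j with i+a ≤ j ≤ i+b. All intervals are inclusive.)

3

¬p4 must hold from j=8 onward; find where it first fails.
  j=8: holds
  j=9: holds
  j=10: holds
  j=11: holds
  j=12: fails
Holds on [8,11], so largest k = 3.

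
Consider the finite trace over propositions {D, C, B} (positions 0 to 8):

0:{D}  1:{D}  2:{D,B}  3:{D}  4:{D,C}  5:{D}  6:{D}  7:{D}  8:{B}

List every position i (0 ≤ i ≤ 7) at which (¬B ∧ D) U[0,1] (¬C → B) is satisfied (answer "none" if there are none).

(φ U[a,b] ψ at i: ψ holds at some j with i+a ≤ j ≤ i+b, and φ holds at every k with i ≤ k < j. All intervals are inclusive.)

1, 2, 3, 4, 7

Evaluate at each i in [0,7]:
  i=0: ✗ (no rhs in [0,1])
  i=1: ✓ (rhs at j=2; lhs holds on [1,1])
  i=2: ✓ (rhs at j=2)
  i=3: ✓ (rhs at j=4; lhs holds on [3,3])
  i=4: ✓ (rhs at j=4)
  i=5: ✗ (no rhs in [5,6])
  i=6: ✗ (no rhs in [6,7])
  i=7: ✓ (rhs at j=8; lhs holds on [7,7])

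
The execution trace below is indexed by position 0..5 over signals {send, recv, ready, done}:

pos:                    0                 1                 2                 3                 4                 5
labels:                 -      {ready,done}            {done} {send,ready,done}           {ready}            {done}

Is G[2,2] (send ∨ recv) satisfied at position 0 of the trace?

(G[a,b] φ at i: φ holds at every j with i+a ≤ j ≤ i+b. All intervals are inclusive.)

False

Check (send ∨ recv) at every j in [2,2]:
  j=2: false
Fails at j=2 → formula fails.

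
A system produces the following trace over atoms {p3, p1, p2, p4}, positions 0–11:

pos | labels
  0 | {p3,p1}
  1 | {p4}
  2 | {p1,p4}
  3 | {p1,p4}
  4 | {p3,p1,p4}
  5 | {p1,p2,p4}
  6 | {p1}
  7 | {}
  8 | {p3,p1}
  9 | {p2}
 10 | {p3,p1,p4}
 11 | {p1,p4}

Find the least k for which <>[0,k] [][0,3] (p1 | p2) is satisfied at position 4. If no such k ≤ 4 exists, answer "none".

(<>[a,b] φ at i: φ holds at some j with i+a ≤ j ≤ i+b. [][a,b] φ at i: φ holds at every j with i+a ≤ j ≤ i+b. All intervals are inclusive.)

4

Scan j = 4,5,… for [][0,3] (p1 | p2):
  j=4: fails
  j=5: fails
  j=6: fails
  j=7: fails
  j=8: holds
First hit at j=8, so smallest k = 8-4 = 4.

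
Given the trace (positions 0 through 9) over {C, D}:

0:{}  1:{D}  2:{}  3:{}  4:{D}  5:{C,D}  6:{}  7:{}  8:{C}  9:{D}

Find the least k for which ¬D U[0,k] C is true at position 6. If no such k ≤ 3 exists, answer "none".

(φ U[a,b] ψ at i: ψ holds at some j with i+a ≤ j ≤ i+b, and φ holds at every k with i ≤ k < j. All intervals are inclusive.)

2

Need earliest j ≥ 6 with C, and ¬D at every k in [6,j-1].
  j=6: rhs fails.
  j=7: rhs fails.
  j=8: rhs holds; lhs holds on [6,7]. k = 2.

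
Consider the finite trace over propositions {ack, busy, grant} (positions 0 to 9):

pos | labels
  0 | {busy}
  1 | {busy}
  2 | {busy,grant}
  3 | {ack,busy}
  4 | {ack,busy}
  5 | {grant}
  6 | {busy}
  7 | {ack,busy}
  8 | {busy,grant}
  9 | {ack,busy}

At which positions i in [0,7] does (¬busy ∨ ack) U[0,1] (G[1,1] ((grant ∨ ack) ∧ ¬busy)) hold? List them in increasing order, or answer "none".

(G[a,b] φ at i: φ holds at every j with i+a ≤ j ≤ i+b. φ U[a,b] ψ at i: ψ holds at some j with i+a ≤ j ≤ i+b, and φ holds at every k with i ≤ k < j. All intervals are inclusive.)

Evaluate at each i in [0,7]:
  i=0: ✗ (no rhs in [0,1])
  i=1: ✗ (no rhs in [1,2])
  i=2: ✗ (no rhs in [2,3])
  i=3: ✓ (rhs at j=4; lhs holds on [3,3])
  i=4: ✓ (rhs at j=4)
  i=5: ✗ (no rhs in [5,6])
  i=6: ✗ (no rhs in [6,7])
  i=7: ✗ (no rhs in [7,8])

3, 4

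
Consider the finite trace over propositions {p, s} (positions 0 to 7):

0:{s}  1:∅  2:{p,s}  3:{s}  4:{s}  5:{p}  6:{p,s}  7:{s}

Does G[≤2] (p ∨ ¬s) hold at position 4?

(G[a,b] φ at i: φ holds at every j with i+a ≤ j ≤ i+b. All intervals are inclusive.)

Does not hold

Check (p ∨ ¬s) at every j in [4,6]:
  j=4: false
  j=5: true
  j=6: true
Fails at j=4 → formula fails.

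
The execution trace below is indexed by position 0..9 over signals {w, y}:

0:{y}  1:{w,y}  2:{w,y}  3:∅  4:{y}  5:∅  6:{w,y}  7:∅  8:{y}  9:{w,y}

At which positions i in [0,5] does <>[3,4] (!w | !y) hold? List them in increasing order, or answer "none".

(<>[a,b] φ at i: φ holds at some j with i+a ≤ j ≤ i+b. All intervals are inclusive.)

Evaluate at each i in [0,5]:
  i=0: ✓ (witness j=3)
  i=1: ✓ (witness j=4)
  i=2: ✓ (witness j=5)
  i=3: ✓ (witness j=7)
  i=4: ✓ (witness j=7)
  i=5: ✓ (witness j=8)

0, 1, 2, 3, 4, 5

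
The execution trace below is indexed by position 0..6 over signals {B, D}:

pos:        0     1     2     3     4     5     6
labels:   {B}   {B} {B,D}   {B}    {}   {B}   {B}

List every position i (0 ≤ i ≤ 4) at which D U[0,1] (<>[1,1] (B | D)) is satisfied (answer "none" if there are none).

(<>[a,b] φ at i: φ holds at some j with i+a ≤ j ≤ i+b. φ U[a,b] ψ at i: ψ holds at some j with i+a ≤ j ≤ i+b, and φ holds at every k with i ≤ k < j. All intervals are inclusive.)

Evaluate at each i in [0,4]:
  i=0: ✓ (rhs at j=0)
  i=1: ✓ (rhs at j=1)
  i=2: ✓ (rhs at j=2)
  i=3: ✗ (lhs fails at k=3 before rhs at j=4)
  i=4: ✓ (rhs at j=4)

0, 1, 2, 4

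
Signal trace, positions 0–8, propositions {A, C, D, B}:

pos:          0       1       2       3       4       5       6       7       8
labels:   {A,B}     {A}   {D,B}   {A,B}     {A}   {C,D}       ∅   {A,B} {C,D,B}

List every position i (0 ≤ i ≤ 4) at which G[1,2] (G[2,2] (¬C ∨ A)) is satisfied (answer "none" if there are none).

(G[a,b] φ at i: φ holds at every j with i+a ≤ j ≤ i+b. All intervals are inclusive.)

0, 3

Evaluate at each i in [0,4]:
  i=0: ✓ (all of [1,2])
  i=1: ✗ (fails at j=3)
  i=2: ✗ (fails at j=3)
  i=3: ✓ (all of [4,5])
  i=4: ✗ (fails at j=6)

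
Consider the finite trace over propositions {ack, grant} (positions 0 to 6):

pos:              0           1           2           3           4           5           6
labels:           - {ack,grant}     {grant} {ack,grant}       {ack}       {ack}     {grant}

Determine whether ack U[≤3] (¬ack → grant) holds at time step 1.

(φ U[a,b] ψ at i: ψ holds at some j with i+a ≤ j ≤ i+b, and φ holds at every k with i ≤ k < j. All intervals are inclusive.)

Need some j in [1,4] with (¬ack → grant), and ack at every k in [1,j-1].
  j=1: (¬ack → grant) holds; no prefix to check → satisfied.

True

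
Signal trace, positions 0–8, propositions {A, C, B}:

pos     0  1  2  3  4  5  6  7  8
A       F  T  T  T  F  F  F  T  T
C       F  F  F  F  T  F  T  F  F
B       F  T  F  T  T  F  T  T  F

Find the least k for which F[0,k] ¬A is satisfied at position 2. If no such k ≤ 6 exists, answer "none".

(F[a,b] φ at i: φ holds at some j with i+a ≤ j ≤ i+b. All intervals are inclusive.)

Scan j = 2,3,… for ¬A:
  j=2: fails
  j=3: fails
  j=4: holds
First hit at j=4, so smallest k = 4-2 = 2.

2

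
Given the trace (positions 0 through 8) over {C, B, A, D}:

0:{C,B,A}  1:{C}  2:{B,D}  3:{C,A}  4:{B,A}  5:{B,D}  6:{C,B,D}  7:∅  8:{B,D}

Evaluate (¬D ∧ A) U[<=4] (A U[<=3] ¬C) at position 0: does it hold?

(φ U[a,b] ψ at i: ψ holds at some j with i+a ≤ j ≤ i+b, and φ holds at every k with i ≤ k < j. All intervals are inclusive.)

Need some j in [0,4] with (A U[<=3] ¬C), and (¬D ∧ A) at every k in [0,j-1].
  j=0: (A U[<=3] ¬C) — fails.
  j=1: (A U[<=3] ¬C) — fails.
  j=2: (A U[<=3] ¬C) holds, but (¬D ∧ A) fails at k=1 → not this j.
  j=3: (A U[<=3] ¬C) holds, but (¬D ∧ A) fails at k=1 → not this j.
  j=4: (A U[<=3] ¬C) holds, but (¬D ∧ A) fails at k=1 → not this j.
No j in the window works → until fails.

Does not hold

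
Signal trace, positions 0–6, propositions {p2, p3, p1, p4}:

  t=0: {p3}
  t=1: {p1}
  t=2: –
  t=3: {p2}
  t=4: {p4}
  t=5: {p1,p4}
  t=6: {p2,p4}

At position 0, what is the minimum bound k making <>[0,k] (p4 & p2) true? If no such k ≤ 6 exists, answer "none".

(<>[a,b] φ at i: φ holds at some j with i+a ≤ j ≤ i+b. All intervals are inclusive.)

Scan j = 0,1,… for (p4 & p2):
  j=0: fails
  j=1: fails
  j=2: fails
  j=3: fails
  j=4: fails
  j=5: fails
  j=6: holds
First hit at j=6, so smallest k = 6-0 = 6.

6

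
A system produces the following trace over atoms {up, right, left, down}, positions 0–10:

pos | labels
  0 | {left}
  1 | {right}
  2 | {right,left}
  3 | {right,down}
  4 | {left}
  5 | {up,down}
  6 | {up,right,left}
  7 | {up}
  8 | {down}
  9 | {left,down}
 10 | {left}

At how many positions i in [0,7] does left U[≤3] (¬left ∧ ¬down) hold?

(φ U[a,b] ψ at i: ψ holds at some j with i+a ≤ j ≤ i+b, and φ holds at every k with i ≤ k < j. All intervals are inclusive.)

Evaluate at each i in [0,7]:
  i=0: ✓ (rhs at j=1; lhs holds on [0,0])
  i=1: ✓ (rhs at j=1)
  i=2: ✗ (no rhs in [2,5])
  i=3: ✗ (no rhs in [3,6])
  i=4: ✗ (lhs fails at k=5 before rhs at j=7)
  i=5: ✗ (lhs fails at k=5 before rhs at j=7)
  i=6: ✓ (rhs at j=7; lhs holds on [6,6])
  i=7: ✓ (rhs at j=7)
Positions where it holds: {0, 1, 6, 7} → 4.

4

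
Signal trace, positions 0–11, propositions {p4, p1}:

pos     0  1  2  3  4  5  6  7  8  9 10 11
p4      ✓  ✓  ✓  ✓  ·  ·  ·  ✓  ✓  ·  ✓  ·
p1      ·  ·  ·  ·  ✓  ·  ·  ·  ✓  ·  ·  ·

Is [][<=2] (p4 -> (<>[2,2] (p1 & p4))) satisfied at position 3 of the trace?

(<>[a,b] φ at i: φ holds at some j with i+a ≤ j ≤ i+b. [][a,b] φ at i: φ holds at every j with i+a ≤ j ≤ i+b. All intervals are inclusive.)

Check (p4 -> (<>[2,2] (p1 & p4))) at every j in [3,5]:
  j=3: antecedent true; consequent fails (none in [5,5]) → ✗
  j=4: antecedent false → ✓
  j=5: antecedent false → ✓
Fails at j=3 → formula fails.

False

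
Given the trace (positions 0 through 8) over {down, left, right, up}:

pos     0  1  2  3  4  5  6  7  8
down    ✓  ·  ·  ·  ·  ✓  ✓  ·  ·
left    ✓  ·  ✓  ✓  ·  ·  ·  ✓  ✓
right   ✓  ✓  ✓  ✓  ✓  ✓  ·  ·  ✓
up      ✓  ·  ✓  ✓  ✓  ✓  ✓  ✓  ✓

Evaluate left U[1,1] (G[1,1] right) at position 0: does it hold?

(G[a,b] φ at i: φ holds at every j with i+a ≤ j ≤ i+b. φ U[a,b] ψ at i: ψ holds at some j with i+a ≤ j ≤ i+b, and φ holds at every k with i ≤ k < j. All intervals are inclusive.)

Need some j in [1,1] with G[1,1] right, and left at every k in [0,j-1].
  j=1: G[1,1] right holds; left holds at every k in [0,0] → satisfied.

Holds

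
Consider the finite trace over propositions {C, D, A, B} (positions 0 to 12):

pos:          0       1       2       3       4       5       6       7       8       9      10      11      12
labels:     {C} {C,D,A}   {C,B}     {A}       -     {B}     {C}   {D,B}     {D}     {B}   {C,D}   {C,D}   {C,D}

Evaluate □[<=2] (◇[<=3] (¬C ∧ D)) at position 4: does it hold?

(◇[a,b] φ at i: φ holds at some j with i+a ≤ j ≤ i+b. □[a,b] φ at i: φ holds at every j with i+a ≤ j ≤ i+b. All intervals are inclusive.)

Holds

Check ◇[<=3] (¬C ∧ D) at every j in [4,6]:
  j=4: holds (witness at 7)
  j=5: holds (witness at 7)
  j=6: holds (witness at 7)
All positions satisfy it → formula holds.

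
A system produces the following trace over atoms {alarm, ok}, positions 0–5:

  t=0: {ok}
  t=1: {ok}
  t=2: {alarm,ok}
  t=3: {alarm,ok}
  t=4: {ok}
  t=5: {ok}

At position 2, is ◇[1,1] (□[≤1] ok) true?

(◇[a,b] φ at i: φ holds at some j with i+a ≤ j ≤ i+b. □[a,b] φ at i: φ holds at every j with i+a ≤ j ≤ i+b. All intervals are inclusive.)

Check □[≤1] ok at each j in [3,3]:
  j=3: holds on [3,4]
Found at j=3 → formula holds.

True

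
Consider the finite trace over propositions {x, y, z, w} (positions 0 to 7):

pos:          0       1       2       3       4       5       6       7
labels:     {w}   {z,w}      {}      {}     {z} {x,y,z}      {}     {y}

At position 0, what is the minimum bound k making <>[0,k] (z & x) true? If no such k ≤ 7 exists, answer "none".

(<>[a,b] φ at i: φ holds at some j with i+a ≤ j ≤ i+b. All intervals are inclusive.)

Scan j = 0,1,… for (z & x):
  j=0: fails
  j=1: fails
  j=2: fails
  j=3: fails
  j=4: fails
  j=5: holds
First hit at j=5, so smallest k = 5-0 = 5.

5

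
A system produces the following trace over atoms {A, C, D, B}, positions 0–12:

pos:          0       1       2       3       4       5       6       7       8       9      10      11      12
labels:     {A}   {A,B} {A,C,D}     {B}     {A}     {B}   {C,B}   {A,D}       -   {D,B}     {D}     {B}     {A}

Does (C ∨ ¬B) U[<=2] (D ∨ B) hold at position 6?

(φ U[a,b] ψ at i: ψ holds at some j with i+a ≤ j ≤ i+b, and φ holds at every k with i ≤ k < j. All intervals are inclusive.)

True

Need some j in [6,8] with (D ∨ B), and (C ∨ ¬B) at every k in [6,j-1].
  j=6: (D ∨ B) holds; no prefix to check → satisfied.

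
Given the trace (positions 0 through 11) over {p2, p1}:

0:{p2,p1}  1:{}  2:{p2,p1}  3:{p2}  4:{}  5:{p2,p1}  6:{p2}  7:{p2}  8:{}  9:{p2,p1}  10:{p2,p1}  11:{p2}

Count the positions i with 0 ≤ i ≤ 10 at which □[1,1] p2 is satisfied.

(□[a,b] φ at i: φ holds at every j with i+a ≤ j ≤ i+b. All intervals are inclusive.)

8

Evaluate at each i in [0,10]:
  i=0: ✗ (fails at j=1)
  i=1: ✓ (all of [2,2])
  i=2: ✓ (all of [3,3])
  i=3: ✗ (fails at j=4)
  i=4: ✓ (all of [5,5])
  i=5: ✓ (all of [6,6])
  i=6: ✓ (all of [7,7])
  i=7: ✗ (fails at j=8)
  i=8: ✓ (all of [9,9])
  i=9: ✓ (all of [10,10])
  i=10: ✓ (all of [11,11])
Positions where it holds: {1, 2, 4, 5, 6, 8, 9, 10} → 8.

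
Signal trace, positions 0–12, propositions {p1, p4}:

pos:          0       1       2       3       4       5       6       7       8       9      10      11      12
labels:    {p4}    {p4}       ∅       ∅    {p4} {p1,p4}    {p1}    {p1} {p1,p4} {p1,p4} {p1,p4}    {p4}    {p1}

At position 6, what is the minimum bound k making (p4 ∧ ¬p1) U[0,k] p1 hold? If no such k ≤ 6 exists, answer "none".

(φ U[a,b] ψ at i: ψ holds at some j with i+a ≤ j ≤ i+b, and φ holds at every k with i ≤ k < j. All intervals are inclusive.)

0

Need earliest j ≥ 6 with p1, and (p4 ∧ ¬p1) at every k in [6,j-1].
  j=6: rhs holds (empty prefix). k = 0.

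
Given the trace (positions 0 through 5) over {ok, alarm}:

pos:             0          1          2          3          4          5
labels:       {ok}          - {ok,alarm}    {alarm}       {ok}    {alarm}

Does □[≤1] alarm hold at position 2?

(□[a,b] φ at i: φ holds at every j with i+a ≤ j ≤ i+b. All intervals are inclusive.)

Check alarm at every j in [2,3]:
  j=2: true
  j=3: true
All positions satisfy it → formula holds.

True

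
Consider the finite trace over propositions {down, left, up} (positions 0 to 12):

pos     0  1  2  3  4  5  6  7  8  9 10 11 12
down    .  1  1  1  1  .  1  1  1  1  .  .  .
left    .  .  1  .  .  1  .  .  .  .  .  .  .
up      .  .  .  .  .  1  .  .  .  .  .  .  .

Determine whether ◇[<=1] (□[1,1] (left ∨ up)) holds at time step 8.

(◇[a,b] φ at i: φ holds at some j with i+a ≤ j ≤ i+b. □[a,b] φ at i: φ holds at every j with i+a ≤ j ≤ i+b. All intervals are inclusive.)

Does not hold

Check □[1,1] (left ∨ up) at each j in [8,9]:
  j=8: fails at 9
  j=9: fails at 10
No position in the window satisfies it → formula fails.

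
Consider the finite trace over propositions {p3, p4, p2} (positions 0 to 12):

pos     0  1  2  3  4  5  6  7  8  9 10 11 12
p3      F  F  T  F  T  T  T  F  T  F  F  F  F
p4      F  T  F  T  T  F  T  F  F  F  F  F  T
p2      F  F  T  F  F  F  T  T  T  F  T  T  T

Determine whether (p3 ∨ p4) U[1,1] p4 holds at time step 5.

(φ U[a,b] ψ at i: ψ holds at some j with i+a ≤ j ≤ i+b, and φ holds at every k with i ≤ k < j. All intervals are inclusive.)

True

Need some j in [6,6] with p4, and (p3 ∨ p4) at every k in [5,j-1].
  j=6: p4 holds; (p3 ∨ p4) holds at every k in [5,5] → satisfied.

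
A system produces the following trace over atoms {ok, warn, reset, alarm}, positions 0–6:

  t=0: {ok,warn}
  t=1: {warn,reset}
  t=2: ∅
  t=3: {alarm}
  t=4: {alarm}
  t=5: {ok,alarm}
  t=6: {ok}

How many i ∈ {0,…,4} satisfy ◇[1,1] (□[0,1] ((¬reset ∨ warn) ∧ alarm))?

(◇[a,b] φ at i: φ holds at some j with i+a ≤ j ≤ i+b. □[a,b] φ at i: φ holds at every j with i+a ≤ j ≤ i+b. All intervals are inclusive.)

Evaluate at each i in [0,4]:
  i=0: ✗ (none in [1,1])
  i=1: ✗ (none in [2,2])
  i=2: ✓ (witness j=3)
  i=3: ✓ (witness j=4)
  i=4: ✗ (none in [5,5])
Positions where it holds: {2, 3} → 2.

2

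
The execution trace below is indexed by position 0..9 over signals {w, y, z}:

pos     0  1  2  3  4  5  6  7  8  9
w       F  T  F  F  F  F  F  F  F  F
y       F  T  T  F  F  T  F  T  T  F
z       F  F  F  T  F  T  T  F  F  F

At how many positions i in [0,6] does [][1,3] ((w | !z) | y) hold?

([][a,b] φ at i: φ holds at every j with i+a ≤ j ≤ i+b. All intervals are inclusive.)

1

Evaluate at each i in [0,6]:
  i=0: ✗ (fails at j=3)
  i=1: ✗ (fails at j=3)
  i=2: ✗ (fails at j=3)
  i=3: ✗ (fails at j=6)
  i=4: ✗ (fails at j=6)
  i=5: ✗ (fails at j=6)
  i=6: ✓ (all of [7,9])
Positions where it holds: {6} → 1.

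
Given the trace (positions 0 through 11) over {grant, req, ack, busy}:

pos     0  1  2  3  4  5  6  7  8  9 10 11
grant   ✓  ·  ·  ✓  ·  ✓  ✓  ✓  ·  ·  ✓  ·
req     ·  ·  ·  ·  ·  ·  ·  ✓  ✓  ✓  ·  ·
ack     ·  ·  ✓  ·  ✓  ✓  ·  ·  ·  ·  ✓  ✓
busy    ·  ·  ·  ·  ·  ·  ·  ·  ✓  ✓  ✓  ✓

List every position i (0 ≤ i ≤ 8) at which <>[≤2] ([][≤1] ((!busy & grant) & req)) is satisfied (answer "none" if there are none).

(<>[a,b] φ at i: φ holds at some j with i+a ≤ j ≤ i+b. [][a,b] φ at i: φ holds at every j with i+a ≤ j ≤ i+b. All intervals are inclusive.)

Evaluate at each i in [0,8]:
  i=0: ✗ (none in [0,2])
  i=1: ✗ (none in [1,3])
  i=2: ✗ (none in [2,4])
  i=3: ✗ (none in [3,5])
  i=4: ✗ (none in [4,6])
  i=5: ✗ (none in [5,7])
  i=6: ✗ (none in [6,8])
  i=7: ✗ (none in [7,9])
  i=8: ✗ (none in [8,10])

none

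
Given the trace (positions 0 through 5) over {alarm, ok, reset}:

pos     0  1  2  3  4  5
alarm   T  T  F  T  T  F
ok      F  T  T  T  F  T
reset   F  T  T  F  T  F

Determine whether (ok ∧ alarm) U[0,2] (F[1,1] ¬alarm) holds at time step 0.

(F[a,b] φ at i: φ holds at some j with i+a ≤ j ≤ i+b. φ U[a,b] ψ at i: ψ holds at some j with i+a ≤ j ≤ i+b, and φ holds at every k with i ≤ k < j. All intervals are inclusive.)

Need some j in [0,2] with F[1,1] ¬alarm, and (ok ∧ alarm) at every k in [0,j-1].
  j=0: F[1,1] ¬alarm — fails (none in [1,1]).
  j=1: F[1,1] ¬alarm holds, but (ok ∧ alarm) fails at k=0 → not this j.
  j=2: F[1,1] ¬alarm — fails (none in [3,3]).
No j in the window works → until fails.

No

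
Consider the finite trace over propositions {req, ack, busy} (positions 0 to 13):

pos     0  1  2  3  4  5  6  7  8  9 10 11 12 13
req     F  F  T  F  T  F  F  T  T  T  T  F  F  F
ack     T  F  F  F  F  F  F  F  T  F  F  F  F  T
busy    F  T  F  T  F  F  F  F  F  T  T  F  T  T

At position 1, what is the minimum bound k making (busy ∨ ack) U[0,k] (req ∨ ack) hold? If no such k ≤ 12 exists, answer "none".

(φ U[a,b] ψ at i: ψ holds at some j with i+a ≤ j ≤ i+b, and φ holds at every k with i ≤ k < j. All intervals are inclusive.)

1

Need earliest j ≥ 1 with (req ∨ ack), and (busy ∨ ack) at every k in [1,j-1].
  j=1: rhs fails.
  j=2: rhs holds; lhs holds on [1,1]. k = 1.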